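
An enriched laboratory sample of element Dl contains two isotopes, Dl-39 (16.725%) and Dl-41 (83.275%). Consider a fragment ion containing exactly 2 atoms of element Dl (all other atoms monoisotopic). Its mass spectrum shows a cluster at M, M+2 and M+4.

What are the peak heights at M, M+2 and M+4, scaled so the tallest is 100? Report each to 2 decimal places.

4.03 : 40.17 : 100.00

Each Dl atom is independently Dl-39 (p = 0.16725) or Dl-41 (q = 0.83275); the cluster is the binomial expansion (p + q)^2.
P(M) = 0.16725^2 = 0.027973
P(M+2) = 2 × 0.16725^1 × 0.83275^1 = 0.278555
P(M+4) = 0.83275^2 = 0.693473
The M+4 peak is largest (0.693473); scaling to 100 gives 4.03 : 40.17 : 100.00.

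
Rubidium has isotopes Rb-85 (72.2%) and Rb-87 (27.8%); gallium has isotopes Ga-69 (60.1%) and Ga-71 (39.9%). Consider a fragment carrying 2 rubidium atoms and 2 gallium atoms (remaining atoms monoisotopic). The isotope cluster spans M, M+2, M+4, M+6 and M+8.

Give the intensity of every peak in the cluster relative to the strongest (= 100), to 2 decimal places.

Rubidium pattern (n=2): 0.521284 : 0.401432 : 0.077284
Gallium pattern (n=2): 0.361201 : 0.479598 : 0.159201
Convolve the two distributions (both contribute in 2-u steps):
  M: 0.521284×0.361201 = 0.188288
  M+2: 0.521284×0.479598 + 0.401432×0.361201 = 0.395004
  M+4: 0.521284×0.159201 + 0.401432×0.479598 + 0.077284×0.361201 = 0.303430
  M+6: 0.401432×0.159201 + 0.077284×0.479598 = 0.100974
  M+8: 0.077284×0.159201 = 0.012304
Scale to base peak (0.395004) = 100: 47.67 : 100.00 : 76.82 : 25.56 : 3.11

47.67 : 100.00 : 76.82 : 25.56 : 3.11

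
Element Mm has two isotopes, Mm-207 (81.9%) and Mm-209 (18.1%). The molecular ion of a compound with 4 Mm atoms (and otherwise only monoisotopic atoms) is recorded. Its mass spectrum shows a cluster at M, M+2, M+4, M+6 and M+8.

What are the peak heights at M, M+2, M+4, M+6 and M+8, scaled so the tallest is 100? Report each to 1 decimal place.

The 4 Mm atoms are independent, so intensities follow the terms of (0.819 + 0.181)^4.
P(M) = 0.819^4 = 0.449920
P(M+2) = 4 × 0.819^3 × 0.181^1 = 0.397732
P(M+4) = 6 × 0.819^2 × 0.181^2 = 0.131849
P(M+6) = 4 × 0.819^1 × 0.181^3 = 0.019426
P(M+8) = 0.181^4 = 0.001073
The M peak is largest (0.449920); scaling to 100 gives 100.0 : 88.4 : 29.3 : 4.3 : 0.2.

100.0 : 88.4 : 29.3 : 4.3 : 0.2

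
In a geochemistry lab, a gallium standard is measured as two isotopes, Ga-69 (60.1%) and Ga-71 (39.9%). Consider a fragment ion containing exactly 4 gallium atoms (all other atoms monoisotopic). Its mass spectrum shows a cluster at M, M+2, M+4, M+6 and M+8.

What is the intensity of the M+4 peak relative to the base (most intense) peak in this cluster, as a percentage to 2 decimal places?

99.58%

Term probabilities: M 0.1305, M+2 0.3465, M+4 0.3450, M+6 0.1527, M+8 0.0253. Base peak = M+2.
P(M+2) = C(4,1) × 0.601^3 × 0.399^1 = 4 × 0.2170818 × 0.3990 = 0.346463 (base)
P(M+4) = C(4,2) × 0.601^2 × 0.399^2 = 6 × 0.361201 × 0.159201 = 0.345021
Relative intensity = 0.345021 / 0.346463 × 100 = 99.58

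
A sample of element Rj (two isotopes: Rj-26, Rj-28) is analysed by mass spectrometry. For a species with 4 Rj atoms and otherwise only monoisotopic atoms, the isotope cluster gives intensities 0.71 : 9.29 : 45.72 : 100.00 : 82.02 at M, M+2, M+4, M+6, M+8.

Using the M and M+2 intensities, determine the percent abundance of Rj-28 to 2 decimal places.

Let p = fractional abundance of Rj-26. I(M+2)/I(M) = [C(4,1)·p^3·(1−p)] / p^4 = 4·(1−p)/p = 9.29/0.71 = 13.0845
(1−p)/p = 13.0845/4 = 3.2711  ⇒  p = 1/(1 + 3.2711) = 0.2341
Rj-26: 23.41%, Rj-28: 76.59%.

76.59%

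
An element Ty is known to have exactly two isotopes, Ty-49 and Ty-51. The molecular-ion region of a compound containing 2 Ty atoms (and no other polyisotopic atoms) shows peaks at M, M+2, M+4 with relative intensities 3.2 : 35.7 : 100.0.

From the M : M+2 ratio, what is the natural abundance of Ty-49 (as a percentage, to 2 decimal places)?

Write p for the Ty-49 fraction. I(M+2)/I(M) = [C(2,1)·p^1·(1−p)] / p^2 = 2·(1−p)/p = 35.7/3.2 = 11.1562
(1−p)/p = 11.1562/2 = 5.5781  ⇒  p = 1/(1 + 5.5781) = 0.1520
Ty-49: 15.20%, Ty-51: 84.80%.

15.20%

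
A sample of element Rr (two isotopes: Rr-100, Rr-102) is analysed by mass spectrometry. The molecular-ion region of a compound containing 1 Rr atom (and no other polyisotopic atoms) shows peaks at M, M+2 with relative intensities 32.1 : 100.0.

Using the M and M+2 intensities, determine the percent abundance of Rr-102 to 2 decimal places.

Write p for the Rr-100 fraction. I(M+2)/I(M) = [C(1,1)·p^0·(1−p)] / p^1 = 1·(1−p)/p = 100.0/32.1 = 3.1153
(1−p)/p = 3.1153/1 = 3.1153  ⇒  p = 1/(1 + 3.1153) = 0.2430
Rr-100: 24.30%, Rr-102: 75.70%.

75.70%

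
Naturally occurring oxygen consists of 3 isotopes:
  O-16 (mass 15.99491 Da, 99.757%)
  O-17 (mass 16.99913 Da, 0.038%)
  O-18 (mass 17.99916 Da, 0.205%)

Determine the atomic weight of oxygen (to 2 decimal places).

16.00 Da

Average mass = Σ (abundance × isotope mass) = 0.99757 × 15.99491 + 0.00038 × 16.99913 + 0.00205 × 17.99916
= 15.956042 + 0.006460 + 0.036898 = 15.999400 Da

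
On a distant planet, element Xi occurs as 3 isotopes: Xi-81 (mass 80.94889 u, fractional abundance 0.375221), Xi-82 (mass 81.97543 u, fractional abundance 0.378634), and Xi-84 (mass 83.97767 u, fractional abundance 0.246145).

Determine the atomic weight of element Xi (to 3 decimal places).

Average mass = Σ (abundance × isotope mass) = 0.375221 × 80.94889 + 0.378634 × 81.97543 + 0.246145 × 83.97767
= 30.373723 + 31.038685 + 20.670684 = 82.083092 u

82.083 u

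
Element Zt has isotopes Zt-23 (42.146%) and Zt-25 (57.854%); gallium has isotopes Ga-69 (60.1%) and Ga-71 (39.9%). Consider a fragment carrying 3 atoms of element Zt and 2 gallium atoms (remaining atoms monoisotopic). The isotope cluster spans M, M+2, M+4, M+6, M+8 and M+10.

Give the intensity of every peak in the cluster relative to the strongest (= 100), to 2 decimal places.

Element Zt pattern (n=3): 0.07486332 : 0.30829563 : 0.42319877 : 0.19364227
Gallium pattern (n=2): 0.361201 : 0.479598 : 0.159201
Convolve the two distributions (both contribute in 2-u steps):
  M: 0.07486332×0.361201 = 0.027041
  M+2: 0.07486332×0.479598 + 0.30829563×0.361201 = 0.147261
  M+4: 0.07486332×0.159201 + 0.30829563×0.479598 + 0.42319877×0.361201 = 0.312636
  M+6: 0.30829563×0.159201 + 0.42319877×0.479598 + 0.19364227×0.361201 = 0.321990
  M+8: 0.42319877×0.159201 + 0.19364227×0.479598 = 0.160244
  M+10: 0.19364227×0.159201 = 0.030828
Scale to base peak (0.321990) = 100: 8.40 : 45.73 : 97.09 : 100.00 : 49.77 : 9.57

8.40 : 45.73 : 97.09 : 100.00 : 49.77 : 9.57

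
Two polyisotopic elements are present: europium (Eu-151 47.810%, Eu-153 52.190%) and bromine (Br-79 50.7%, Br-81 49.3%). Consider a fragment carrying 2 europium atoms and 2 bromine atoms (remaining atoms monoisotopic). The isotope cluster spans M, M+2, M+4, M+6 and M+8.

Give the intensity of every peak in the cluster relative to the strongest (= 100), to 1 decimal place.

Europium pattern (n=2): 0.22857961 : 0.49904078 : 0.27237961
Bromine pattern (n=2): 0.257049 : 0.499902 : 0.243049
Convolve the two distributions (both contribute in 2-u steps):
  M: 0.22857961×0.257049 = 0.058756
  M+2: 0.22857961×0.499902 + 0.49904078×0.257049 = 0.242545
  M+4: 0.22857961×0.243049 + 0.49904078×0.499902 + 0.27237961×0.257049 = 0.375042
  M+6: 0.49904078×0.243049 + 0.27237961×0.499902 = 0.257454
  M+8: 0.27237961×0.243049 = 0.066202
Scale to base peak (0.375042) = 100: 15.7 : 64.7 : 100.0 : 68.6 : 17.7

15.7 : 64.7 : 100.0 : 68.6 : 17.7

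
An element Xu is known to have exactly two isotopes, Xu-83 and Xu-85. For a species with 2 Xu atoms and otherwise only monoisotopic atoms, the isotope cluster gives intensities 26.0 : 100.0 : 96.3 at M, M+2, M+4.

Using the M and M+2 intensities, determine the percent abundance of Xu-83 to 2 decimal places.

If p is the fraction of Xu that is Xu-83, then I(M+2)/I(M) = [C(2,1)·p^1·(1−p)] / p^2 = 2·(1−p)/p = 100.0/26.0 = 3.8462
(1−p)/p = 3.8462/2 = 1.9231  ⇒  p = 1/(1 + 1.9231) = 0.3421
Xu-83: 34.21%, Xu-85: 65.79%.

34.21%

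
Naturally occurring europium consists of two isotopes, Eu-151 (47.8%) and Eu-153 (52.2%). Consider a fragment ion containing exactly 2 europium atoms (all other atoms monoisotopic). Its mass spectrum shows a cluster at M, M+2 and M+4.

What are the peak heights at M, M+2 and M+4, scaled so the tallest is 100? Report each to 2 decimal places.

The 2 Eu atoms are independent, so intensities follow the terms of (0.478 + 0.522)^2.
P(M) = 0.478^2 = 0.228484
P(M+2) = 2 × 0.478^1 × 0.522^1 = 0.499032
P(M+4) = 0.522^2 = 0.272484
The M+2 peak is largest (0.499032); scaling to 100 gives 45.79 : 100.00 : 54.60.

45.79 : 100.00 : 54.60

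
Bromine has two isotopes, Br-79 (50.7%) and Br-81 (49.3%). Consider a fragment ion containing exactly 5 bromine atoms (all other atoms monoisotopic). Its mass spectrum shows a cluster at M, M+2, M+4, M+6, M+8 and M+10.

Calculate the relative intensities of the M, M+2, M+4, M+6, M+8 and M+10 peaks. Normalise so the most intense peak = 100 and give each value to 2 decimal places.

10.58 : 51.42 : 100.00 : 97.24 : 47.28 : 9.19

Expanding (0.507 + 0.493)^5:
P(M) = 0.507^5 = 0.033500
P(M+2) = 5 × 0.507^4 × 0.493^1 = 0.162873
P(M+4) = 10 × 0.507^3 × 0.493^2 = 0.316751
P(M+6) = 10 × 0.507^2 × 0.493^3 = 0.308004
P(M+8) = 5 × 0.507^1 × 0.493^4 = 0.149750
P(M+10) = 0.493^5 = 0.029123
The M+4 peak is largest (0.316751); scaling to 100 gives 10.58 : 51.42 : 100.00 : 97.24 : 47.28 : 9.19.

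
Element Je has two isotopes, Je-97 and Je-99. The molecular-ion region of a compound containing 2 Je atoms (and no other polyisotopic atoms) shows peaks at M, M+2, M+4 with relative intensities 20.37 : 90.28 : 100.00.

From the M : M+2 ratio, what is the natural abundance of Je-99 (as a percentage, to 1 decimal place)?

68.9%

Let p = fractional abundance of Je-97. I(M+2)/I(M) = [C(2,1)·p^1·(1−p)] / p^2 = 2·(1−p)/p = 90.28/20.37 = 4.4320
(1−p)/p = 4.4320/2 = 2.2160  ⇒  p = 1/(1 + 2.2160) = 0.3109
Je-97: 31.1%, Je-99: 68.9%.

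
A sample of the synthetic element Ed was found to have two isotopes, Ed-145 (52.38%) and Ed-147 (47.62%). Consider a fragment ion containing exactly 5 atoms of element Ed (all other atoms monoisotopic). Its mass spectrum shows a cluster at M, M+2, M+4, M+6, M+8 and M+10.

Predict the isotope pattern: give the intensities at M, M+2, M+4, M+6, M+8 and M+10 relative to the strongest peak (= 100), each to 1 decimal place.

Expanding (0.5238 + 0.4762)^5:
P(M) = 0.5238^5 = 0.039430
P(M+2) = 5 × 0.5238^4 × 0.4762^1 = 0.179234
P(M+4) = 10 × 0.5238^3 × 0.4762^2 = 0.325893
P(M+6) = 10 × 0.5238^2 × 0.4762^3 = 0.296278
P(M+8) = 5 × 0.5238^1 × 0.4762^4 = 0.134677
P(M+10) = 0.4762^5 = 0.024488
The M+4 peak is largest (0.325893); scaling to 100 gives 12.1 : 55.0 : 100.0 : 90.9 : 41.3 : 7.5.

12.1 : 55.0 : 100.0 : 90.9 : 41.3 : 7.5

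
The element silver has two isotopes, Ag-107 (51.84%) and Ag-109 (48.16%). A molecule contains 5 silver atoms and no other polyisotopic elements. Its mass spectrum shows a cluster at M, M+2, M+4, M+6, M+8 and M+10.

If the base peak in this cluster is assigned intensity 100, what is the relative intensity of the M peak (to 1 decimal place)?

(0.5184 + 0.4816)^5 gives M 0.0374, M+2 0.1739, M+4 0.3231, M+6 0.3002, M+8 0.1394, M+10 0.0259; the largest is M+4.
P(M+4) = C(5,2) × 0.5184^3 × 0.4816^2 = 10 × 0.13931407 × 0.23193856 = 0.323123 (base)
P(M) = C(5,0) × 0.5184^5 × 0.4816^0 = 1 × 0.03743906 × 1.0000 = 0.037439
Relative intensity = 0.037439 / 0.323123 × 100 = 11.6

11.6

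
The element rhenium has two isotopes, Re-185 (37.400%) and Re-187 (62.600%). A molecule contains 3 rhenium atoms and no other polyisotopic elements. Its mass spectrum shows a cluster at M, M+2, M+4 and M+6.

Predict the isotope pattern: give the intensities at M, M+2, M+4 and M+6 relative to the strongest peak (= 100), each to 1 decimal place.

11.9 : 59.7 : 100.0 : 55.8

Each Re atom is independently Re-185 (p = 0.37400) or Re-187 (q = 0.62600); the cluster is the binomial expansion (p + q)^3.
P(M) = 0.37400^3 = 0.052314
P(M+2) = 3 × 0.37400^2 × 0.62600^1 = 0.262687
P(M+4) = 3 × 0.37400^1 × 0.62600^2 = 0.439685
P(M+6) = 0.62600^3 = 0.245314
The M+4 peak is largest (0.439685); scaling to 100 gives 11.9 : 59.7 : 100.0 : 55.8.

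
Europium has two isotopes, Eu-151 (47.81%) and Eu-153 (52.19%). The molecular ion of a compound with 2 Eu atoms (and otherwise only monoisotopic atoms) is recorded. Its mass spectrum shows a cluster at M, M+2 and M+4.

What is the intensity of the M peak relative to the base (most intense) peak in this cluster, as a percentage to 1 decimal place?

45.8%

Binomial terms of (0.4781 + 0.5219)^2: M 0.2286, M+2 0.4990, M+4 0.2724 → M+2 is the base peak.
P(M+2) = C(2,1) × 0.4781^1 × 0.5219^1 = 2 × 0.4781 × 0.5219 = 0.499041 (base)
P(M) = C(2,0) × 0.4781^2 × 0.5219^0 = 1 × 0.22857961 × 1.0000 = 0.228580
Relative intensity = 0.228580 / 0.499041 × 100 = 45.8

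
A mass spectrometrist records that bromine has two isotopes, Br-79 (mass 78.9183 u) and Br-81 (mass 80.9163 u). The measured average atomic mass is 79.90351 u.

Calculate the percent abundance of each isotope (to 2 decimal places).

Writing the weighted mean with unknown fraction x of Br-79:
78.9183·x + 80.9163·(1 − x) = 79.90351
(78.9183 − 80.9163)·x = 79.90351 − 80.9163
x = -1.01279 / -1.9980 = 0.50690 → 50.69% Br-79, 49.31% Br-81.

Br-79: 50.69%, Br-81: 49.31%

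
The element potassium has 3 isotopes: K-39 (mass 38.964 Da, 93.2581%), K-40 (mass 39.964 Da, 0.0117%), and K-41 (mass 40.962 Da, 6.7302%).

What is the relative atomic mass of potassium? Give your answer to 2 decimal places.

39.10 Da

The abundance-weighted mean is 0.932581 × 38.964 + 0.000117 × 39.964 + 0.067302 × 40.962
= 36.3371 + 0.0047 + 2.7568 = 39.0986 Da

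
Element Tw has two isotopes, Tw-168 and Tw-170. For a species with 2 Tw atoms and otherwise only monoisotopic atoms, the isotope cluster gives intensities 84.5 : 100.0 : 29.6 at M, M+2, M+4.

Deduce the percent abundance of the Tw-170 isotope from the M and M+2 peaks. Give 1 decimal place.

If p is the fraction of Tw that is Tw-168, then I(M+2)/I(M) = [C(2,1)·p^1·(1−p)] / p^2 = 2·(1−p)/p = 100.0/84.5 = 1.1834
(1−p)/p = 1.1834/2 = 0.5917  ⇒  p = 1/(1 + 0.5917) = 0.6283
Tw-168: 62.8%, Tw-170: 37.2%.

37.2%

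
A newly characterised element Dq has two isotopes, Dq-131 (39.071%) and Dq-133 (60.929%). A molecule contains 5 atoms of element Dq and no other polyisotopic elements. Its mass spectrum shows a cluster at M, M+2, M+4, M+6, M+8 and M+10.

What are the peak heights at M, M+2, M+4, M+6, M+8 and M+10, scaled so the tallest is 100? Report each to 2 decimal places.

The 5 Dq atoms are independent, so intensities follow the terms of (0.39071 + 0.60929)^5.
P(M) = 0.39071^5 = 0.009105
P(M+2) = 5 × 0.39071^4 × 0.60929^1 = 0.070992
P(M+4) = 10 × 0.39071^3 × 0.60929^2 = 0.221417
P(M+6) = 10 × 0.39071^2 × 0.60929^3 = 0.345288
P(M+8) = 5 × 0.39071^1 × 0.60929^4 = 0.269228
P(M+10) = 0.60929^5 = 0.083969
The M+6 peak is largest (0.345288); scaling to 100 gives 2.64 : 20.56 : 64.13 : 100.00 : 77.97 : 24.32.

2.64 : 20.56 : 64.13 : 100.00 : 77.97 : 24.32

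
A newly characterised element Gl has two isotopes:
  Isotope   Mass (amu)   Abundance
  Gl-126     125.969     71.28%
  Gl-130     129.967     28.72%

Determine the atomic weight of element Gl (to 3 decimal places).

Weight each isotope mass by its fractional abundance: 0.7128 × 125.969 + 0.2872 × 129.967
= 89.7907 + 37.3265 = 127.1172 amu

127.117 amu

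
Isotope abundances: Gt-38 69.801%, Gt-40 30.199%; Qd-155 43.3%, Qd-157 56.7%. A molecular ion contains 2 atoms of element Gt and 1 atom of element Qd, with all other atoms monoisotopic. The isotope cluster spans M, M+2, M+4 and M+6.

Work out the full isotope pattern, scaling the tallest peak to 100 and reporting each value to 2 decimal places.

Element Gt pattern (n=2): 0.48721796 : 0.42158408 : 0.09119796
Element Qd pattern (n=1): 0.4330 : 0.5670
Convolve the two distributions (both contribute in 2-u steps):
  M: 0.48721796×0.4330 = 0.210965
  M+2: 0.48721796×0.5670 + 0.42158408×0.4330 = 0.458798
  M+4: 0.42158408×0.5670 + 0.09119796×0.4330 = 0.278527
  M+6: 0.09119796×0.5670 = 0.051709
Scale to base peak (0.458798) = 100: 45.98 : 100.00 : 60.71 : 11.27

45.98 : 100.00 : 60.71 : 11.27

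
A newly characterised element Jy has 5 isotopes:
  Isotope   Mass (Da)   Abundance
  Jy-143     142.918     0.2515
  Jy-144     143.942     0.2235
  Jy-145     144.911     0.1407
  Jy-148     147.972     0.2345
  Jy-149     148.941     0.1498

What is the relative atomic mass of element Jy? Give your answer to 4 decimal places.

145.5147 Da

Average mass = Σ (abundance × isotope mass) = 0.2515 × 142.918 + 0.2235 × 143.942 + 0.1407 × 144.911 + 0.2345 × 147.972 + 0.1498 × 148.941
= 35.94388 + 32.17104 + 20.38898 + 34.69943 + 22.31136 = 145.51469 Da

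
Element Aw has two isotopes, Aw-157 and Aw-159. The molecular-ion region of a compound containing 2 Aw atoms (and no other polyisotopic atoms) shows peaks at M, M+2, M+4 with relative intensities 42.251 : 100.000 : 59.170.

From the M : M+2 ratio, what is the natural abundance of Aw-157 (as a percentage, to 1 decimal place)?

If p is the fraction of Aw that is Aw-157, then I(M+2)/I(M) = [C(2,1)·p^1·(1−p)] / p^2 = 2·(1−p)/p = 100.000/42.251 = 2.3668
(1−p)/p = 2.3668/2 = 1.1834  ⇒  p = 1/(1 + 1.1834) = 0.4580
Aw-157: 45.8%, Aw-159: 54.2%.

45.8%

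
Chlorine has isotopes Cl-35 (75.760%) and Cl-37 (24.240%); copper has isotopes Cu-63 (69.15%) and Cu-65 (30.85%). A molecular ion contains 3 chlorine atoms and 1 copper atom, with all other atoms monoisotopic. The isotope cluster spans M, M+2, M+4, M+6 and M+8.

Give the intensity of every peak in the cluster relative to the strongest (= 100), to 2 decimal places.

Chlorine pattern (n=3): 0.4348304 : 0.41738208 : 0.13354464 : 0.01424288
Copper pattern (n=1): 0.6915 : 0.3085
Convolve the two distributions (both contribute in 2-u steps):
  M: 0.4348304×0.6915 = 0.300685
  M+2: 0.4348304×0.3085 + 0.41738208×0.6915 = 0.422765
  M+4: 0.41738208×0.3085 + 0.13354464×0.6915 = 0.221108
  M+6: 0.13354464×0.3085 + 0.01424288×0.6915 = 0.051047
  M+8: 0.01424288×0.3085 = 0.004394
Scale to base peak (0.422765) = 100: 71.12 : 100.00 : 52.30 : 12.07 : 1.04

71.12 : 100.00 : 52.30 : 12.07 : 1.04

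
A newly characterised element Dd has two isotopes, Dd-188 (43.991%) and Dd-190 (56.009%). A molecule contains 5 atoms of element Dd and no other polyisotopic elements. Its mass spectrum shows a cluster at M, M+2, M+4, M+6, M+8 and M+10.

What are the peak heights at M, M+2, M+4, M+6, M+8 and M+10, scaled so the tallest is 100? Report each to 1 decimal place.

Expanding (0.43991 + 0.56009)^5:
P(M) = 0.43991^5 = 0.016475
P(M+2) = 5 × 0.43991^4 × 0.56009^1 = 0.104878
P(M+4) = 10 × 0.43991^3 × 0.56009^2 = 0.267059
P(M+6) = 10 × 0.43991^2 × 0.56009^3 = 0.340017
P(M+8) = 5 × 0.43991^1 × 0.56009^4 = 0.216454
P(M+10) = 0.56009^5 = 0.055117
The M+6 peak is largest (0.340017); scaling to 100 gives 4.8 : 30.8 : 78.5 : 100.0 : 63.7 : 16.2.

4.8 : 30.8 : 78.5 : 100.0 : 63.7 : 16.2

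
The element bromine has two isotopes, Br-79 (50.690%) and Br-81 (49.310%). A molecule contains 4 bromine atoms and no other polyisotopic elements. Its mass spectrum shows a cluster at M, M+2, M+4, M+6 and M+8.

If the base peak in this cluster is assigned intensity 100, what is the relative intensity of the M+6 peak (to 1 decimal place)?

64.9

Binomial terms of (0.50690 + 0.49310)^4: M 0.0660, M+2 0.2569, M+4 0.3749, M+6 0.2431, M+8 0.0591 → M+4 is the base peak.
P(M+4) = C(4,2) × 0.50690^2 × 0.49310^2 = 6 × 0.25694761 × 0.24314761 = 0.374857 (base)
P(M+6) = C(4,3) × 0.50690^1 × 0.49310^3 = 4 × 0.5069 × 0.11989609 = 0.243101
Relative intensity = 0.243101 / 0.374857 × 100 = 64.9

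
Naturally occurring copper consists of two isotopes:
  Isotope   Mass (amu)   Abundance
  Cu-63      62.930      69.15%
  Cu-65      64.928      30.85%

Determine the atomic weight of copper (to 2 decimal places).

Ar = Σ fᵢ·mᵢ = 0.6915 × 62.930 + 0.3085 × 64.928
= 43.5161 + 20.0303 = 63.5464 amu

63.55 amu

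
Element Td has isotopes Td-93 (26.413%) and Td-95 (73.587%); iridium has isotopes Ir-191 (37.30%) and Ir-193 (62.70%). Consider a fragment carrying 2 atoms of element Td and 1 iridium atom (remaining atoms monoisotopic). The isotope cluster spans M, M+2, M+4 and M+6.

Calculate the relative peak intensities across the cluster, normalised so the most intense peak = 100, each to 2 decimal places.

5.84 : 42.35 : 100.00 : 76.17

Element Td pattern (n=2): 0.06976466 : 0.38873069 : 0.54150466
Iridium pattern (n=1): 0.3730 : 0.6270
Convolve the two distributions (both contribute in 2-u steps):
  M: 0.06976466×0.3730 = 0.026022
  M+2: 0.06976466×0.6270 + 0.38873069×0.3730 = 0.188739
  M+4: 0.38873069×0.6270 + 0.54150466×0.3730 = 0.445715
  M+6: 0.54150466×0.6270 = 0.339523
Scale to base peak (0.445715) = 100: 5.84 : 42.35 : 100.00 : 76.17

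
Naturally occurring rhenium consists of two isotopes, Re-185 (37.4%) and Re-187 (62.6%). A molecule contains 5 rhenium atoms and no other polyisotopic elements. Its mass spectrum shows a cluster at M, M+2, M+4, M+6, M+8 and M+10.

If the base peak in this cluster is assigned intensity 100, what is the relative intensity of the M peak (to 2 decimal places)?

2.13

(0.374 + 0.626)^5 gives M 0.0073, M+2 0.0612, M+4 0.2050, M+6 0.3431, M+8 0.2872, M+10 0.0961; the largest is M+6.
P(M+6) = C(5,3) × 0.374^2 × 0.626^3 = 10 × 0.139876 × 0.24531438 = 0.343136 (base)
P(M) = C(5,0) × 0.374^5 × 0.626^0 = 1 × 0.00731742 × 1.0000 = 0.007317
Relative intensity = 0.007317 / 0.343136 × 100 = 2.13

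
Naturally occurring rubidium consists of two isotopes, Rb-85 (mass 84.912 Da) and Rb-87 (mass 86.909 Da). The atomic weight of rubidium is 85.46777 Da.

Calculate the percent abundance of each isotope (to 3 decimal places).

Rb-85: 72.170%, Rb-87: 27.830%

With x = fraction of Rb-85 (so Rb-87 is 1 − x):
84.912·x + 86.909·(1 − x) = 85.46777
(84.912 − 86.909)·x = 85.46777 − 86.909
x = -1.44123 / -1.997 = 0.72170 → 72.170% Rb-85, 27.830% Rb-87.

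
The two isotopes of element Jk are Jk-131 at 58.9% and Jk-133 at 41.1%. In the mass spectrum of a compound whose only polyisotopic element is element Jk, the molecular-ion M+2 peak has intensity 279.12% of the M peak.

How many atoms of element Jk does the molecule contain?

4

With n Jk atoms, P(M+2)/P(M) = C(n,1)·p^(n−1)q / p^n = n·q/p = n · 0.411/0.589.
n = 2.7912 × 0.589/0.411 = 4.00 ≈ 4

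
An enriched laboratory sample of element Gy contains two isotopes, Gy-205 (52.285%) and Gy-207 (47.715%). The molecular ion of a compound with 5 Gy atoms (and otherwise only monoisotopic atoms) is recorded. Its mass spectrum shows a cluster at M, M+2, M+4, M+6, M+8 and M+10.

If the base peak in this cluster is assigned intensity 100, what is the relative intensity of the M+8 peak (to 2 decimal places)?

41.64

Binomial terms of (0.52285 + 0.47715)^5: M 0.0391, M+2 0.1783, M+4 0.3254, M+6 0.2970, M+8 0.1355, M+10 0.0247 → M+4 is the base peak.
P(M+4) = C(5,2) × 0.52285^3 × 0.47715^2 = 10 × 0.14293261 × 0.22767212 = 0.325418 (base)
P(M+8) = C(5,4) × 0.52285^1 × 0.47715^4 = 5 × 0.52285 × 0.0518346 = 0.135509
Relative intensity = 0.135509 / 0.325418 × 100 = 41.64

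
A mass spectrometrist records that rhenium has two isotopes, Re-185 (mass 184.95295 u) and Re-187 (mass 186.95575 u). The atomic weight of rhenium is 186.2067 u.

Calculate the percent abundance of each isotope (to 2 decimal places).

Re-185: 37.40%, Re-187: 62.60%

Writing the weighted mean with unknown fraction x of Re-185:
184.95295·x + 186.95575·(1 − x) = 186.2067
(184.95295 − 186.95575)·x = 186.2067 − 186.95575
x = -0.74905 / -2.00280 = 0.37400 → 37.40% Re-185, 62.60% Re-187.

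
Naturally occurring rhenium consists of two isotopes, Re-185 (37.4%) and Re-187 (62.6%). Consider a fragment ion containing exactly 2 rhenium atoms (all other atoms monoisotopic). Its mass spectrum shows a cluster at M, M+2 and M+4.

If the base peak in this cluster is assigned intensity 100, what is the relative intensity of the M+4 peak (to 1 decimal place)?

83.7

(0.374 + 0.626)^2 gives M 0.1399, M+2 0.4682, M+4 0.3919; the largest is M+2.
P(M+2) = C(2,1) × 0.374^1 × 0.626^1 = 2 × 0.3740 × 0.6260 = 0.468248 (base)
P(M+4) = C(2,2) × 0.374^0 × 0.626^2 = 1 × 1.0000 × 0.391876 = 0.391876
Relative intensity = 0.391876 / 0.468248 × 100 = 83.7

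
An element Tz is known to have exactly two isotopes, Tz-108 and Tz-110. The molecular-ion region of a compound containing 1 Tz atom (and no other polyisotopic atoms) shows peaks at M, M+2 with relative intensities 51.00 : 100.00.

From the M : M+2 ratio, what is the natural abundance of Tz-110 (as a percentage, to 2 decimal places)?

Let p = fractional abundance of Tz-108. I(M+2)/I(M) = [C(1,1)·p^0·(1−p)] / p^1 = 1·(1−p)/p = 100.00/51.00 = 1.9608
(1−p)/p = 1.9608/1 = 1.9608  ⇒  p = 1/(1 + 1.9608) = 0.3377
Tz-108: 33.77%, Tz-110: 66.23%.

66.23%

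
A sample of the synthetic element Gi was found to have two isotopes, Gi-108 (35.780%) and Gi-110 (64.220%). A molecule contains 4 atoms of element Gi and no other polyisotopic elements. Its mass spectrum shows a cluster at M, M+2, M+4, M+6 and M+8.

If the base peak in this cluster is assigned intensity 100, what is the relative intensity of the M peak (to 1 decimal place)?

4.3

(0.35780 + 0.64220)^4 gives M 0.0164, M+2 0.1177, M+4 0.3168, M+6 0.3791, M+8 0.1701; the largest is M+6.
P(M+6) = C(4,3) × 0.35780^1 × 0.64220^3 = 4 × 0.3578 × 0.26485666 = 0.379063 (base)
P(M) = C(4,0) × 0.35780^4 × 0.64220^0 = 1 × 0.01638934 × 1.0000 = 0.016389
Relative intensity = 0.016389 / 0.379063 × 100 = 4.3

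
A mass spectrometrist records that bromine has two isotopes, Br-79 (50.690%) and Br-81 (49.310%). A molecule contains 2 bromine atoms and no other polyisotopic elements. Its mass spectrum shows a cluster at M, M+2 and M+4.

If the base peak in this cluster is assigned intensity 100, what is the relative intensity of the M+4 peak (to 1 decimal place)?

48.6

Term probabilities: M 0.2569, M+2 0.4999, M+4 0.2431. Base peak = M+2.
P(M+2) = C(2,1) × 0.50690^1 × 0.49310^1 = 2 × 0.5069 × 0.4931 = 0.499905 (base)
P(M+4) = C(2,2) × 0.50690^0 × 0.49310^2 = 1 × 1.0000 × 0.24314761 = 0.243148
Relative intensity = 0.243148 / 0.499905 × 100 = 48.6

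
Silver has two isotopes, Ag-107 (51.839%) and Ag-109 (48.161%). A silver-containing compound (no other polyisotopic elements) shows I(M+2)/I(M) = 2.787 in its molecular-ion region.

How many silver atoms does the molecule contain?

3

The M+2/M ratio from n Ag atoms is n · q/p = n · 0.48161/0.51839.
n = 2.787 × 0.51839/0.48161 = 3.00 ≈ 3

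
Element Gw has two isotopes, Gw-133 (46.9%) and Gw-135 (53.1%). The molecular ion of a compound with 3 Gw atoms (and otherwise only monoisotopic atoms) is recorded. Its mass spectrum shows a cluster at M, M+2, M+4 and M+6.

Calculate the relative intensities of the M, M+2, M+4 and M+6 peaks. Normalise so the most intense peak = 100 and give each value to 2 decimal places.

26.00 : 88.32 : 100.00 : 37.74

Expanding (0.469 + 0.531)^3:
P(M) = 0.469^3 = 0.103162
P(M+2) = 3 × 0.469^2 × 0.531^1 = 0.350398
P(M+4) = 3 × 0.469^1 × 0.531^2 = 0.396719
P(M+6) = 0.531^3 = 0.149721
The M+4 peak is largest (0.396719); scaling to 100 gives 26.00 : 88.32 : 100.00 : 37.74.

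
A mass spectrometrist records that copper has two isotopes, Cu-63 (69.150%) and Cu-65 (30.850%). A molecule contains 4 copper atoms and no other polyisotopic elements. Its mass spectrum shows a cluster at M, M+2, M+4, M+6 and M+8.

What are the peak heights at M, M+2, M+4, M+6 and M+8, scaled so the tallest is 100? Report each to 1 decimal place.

56.0 : 100.0 : 66.9 : 19.9 : 2.2

Each Cu atom is independently Cu-63 (p = 0.69150) or Cu-65 (q = 0.30850); the cluster is the binomial expansion (p + q)^4.
P(M) = 0.69150^4 = 0.228649
P(M+2) = 4 × 0.69150^3 × 0.30850^1 = 0.408030
P(M+4) = 6 × 0.69150^2 × 0.30850^2 = 0.273052
P(M+6) = 4 × 0.69150^1 × 0.30850^3 = 0.081212
P(M+8) = 0.30850^4 = 0.009058
The M+2 peak is largest (0.408030); scaling to 100 gives 56.0 : 100.0 : 66.9 : 19.9 : 2.2.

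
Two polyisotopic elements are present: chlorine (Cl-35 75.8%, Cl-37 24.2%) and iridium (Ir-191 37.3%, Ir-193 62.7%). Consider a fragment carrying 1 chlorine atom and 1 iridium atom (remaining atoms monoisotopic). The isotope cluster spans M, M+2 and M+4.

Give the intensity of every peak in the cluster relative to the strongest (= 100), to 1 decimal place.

50.0 : 100.0 : 26.8

Chlorine pattern (n=1): 0.7580 : 0.2420
Iridium pattern (n=1): 0.3730 : 0.6270
Convolve the two distributions (both contribute in 2-u steps):
  M: 0.7580×0.3730 = 0.282734
  M+2: 0.7580×0.6270 + 0.2420×0.3730 = 0.565532
  M+4: 0.2420×0.6270 = 0.151734
Scale to base peak (0.565532) = 100: 50.0 : 100.0 : 26.8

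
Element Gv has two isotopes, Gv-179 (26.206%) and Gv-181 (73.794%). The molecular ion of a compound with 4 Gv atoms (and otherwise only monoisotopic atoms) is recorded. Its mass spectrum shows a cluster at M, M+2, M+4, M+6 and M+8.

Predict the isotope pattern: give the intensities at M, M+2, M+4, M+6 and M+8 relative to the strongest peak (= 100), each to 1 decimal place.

Expanding (0.26206 + 0.73794)^4:
P(M) = 0.26206^4 = 0.004716
P(M+2) = 4 × 0.26206^3 × 0.73794^1 = 0.053123
P(M+4) = 6 × 0.26206^2 × 0.73794^2 = 0.224386
P(M+6) = 4 × 0.26206^1 × 0.73794^3 = 0.421234
P(M+8) = 0.73794^4 = 0.296541
The M+6 peak is largest (0.421234); scaling to 100 gives 1.1 : 12.6 : 53.3 : 100.0 : 70.4.

1.1 : 12.6 : 53.3 : 100.0 : 70.4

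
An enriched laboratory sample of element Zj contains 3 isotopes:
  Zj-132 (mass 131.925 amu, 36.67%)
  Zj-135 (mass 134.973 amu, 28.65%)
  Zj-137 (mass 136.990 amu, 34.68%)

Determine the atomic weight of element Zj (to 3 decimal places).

Weight each isotope mass by its fractional abundance: 0.3667 × 131.925 + 0.2865 × 134.973 + 0.3468 × 136.990
= 48.3769 + 38.6698 + 47.5081 = 134.5548 amu

134.555 amu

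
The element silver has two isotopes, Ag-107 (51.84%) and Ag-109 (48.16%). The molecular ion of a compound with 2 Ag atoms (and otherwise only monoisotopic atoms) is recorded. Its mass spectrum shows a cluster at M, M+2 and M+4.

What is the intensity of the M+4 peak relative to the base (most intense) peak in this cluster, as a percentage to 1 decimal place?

(0.5184 + 0.4816)^2 gives M 0.2687, M+2 0.4993, M+4 0.2319; the largest is M+2.
P(M+2) = C(2,1) × 0.5184^1 × 0.4816^1 = 2 × 0.5184 × 0.4816 = 0.499323 (base)
P(M+4) = C(2,2) × 0.5184^0 × 0.4816^2 = 1 × 1.0000 × 0.23193856 = 0.231939
Relative intensity = 0.231939 / 0.499323 × 100 = 46.5

46.5%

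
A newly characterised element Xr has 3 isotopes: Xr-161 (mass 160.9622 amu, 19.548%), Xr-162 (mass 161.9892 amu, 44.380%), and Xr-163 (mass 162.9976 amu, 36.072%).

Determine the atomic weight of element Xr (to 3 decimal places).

Weight each isotope mass by its fractional abundance: 0.19548 × 160.9622 + 0.44380 × 161.9892 + 0.36072 × 162.9976
= 31.46489 + 71.89081 + 58.79649 = 162.15219 amu

162.152 amu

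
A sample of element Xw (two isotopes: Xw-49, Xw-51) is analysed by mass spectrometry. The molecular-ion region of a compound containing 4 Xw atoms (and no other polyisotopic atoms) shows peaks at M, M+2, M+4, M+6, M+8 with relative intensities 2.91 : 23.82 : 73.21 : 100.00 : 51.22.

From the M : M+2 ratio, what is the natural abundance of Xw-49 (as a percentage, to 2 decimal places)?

Let p = fractional abundance of Xw-49. I(M+2)/I(M) = [C(4,1)·p^3·(1−p)] / p^4 = 4·(1−p)/p = 23.82/2.91 = 8.1856
(1−p)/p = 8.1856/4 = 2.0464  ⇒  p = 1/(1 + 2.0464) = 0.3283
Xw-49: 32.83%, Xw-51: 67.17%.

32.83%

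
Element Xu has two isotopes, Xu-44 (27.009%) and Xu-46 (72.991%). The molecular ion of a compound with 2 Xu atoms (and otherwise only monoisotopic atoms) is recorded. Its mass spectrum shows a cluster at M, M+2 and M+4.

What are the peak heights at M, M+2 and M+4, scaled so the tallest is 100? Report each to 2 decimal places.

Each Xu atom is independently Xu-44 (p = 0.27009) or Xu-46 (q = 0.72991); the cluster is the binomial expansion (p + q)^2.
P(M) = 0.27009^2 = 0.072949
P(M+2) = 2 × 0.27009^1 × 0.72991^1 = 0.394283
P(M+4) = 0.72991^2 = 0.532769
The M+4 peak is largest (0.532769); scaling to 100 gives 13.69 : 74.01 : 100.00.

13.69 : 74.01 : 100.00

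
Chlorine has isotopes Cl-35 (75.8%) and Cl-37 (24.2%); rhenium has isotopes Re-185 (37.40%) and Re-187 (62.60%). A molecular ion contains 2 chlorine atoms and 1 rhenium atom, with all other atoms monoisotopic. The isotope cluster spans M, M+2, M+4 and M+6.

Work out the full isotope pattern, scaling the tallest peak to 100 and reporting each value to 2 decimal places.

43.25 : 100.00 : 50.63 : 7.38

Chlorine pattern (n=2): 0.574564 : 0.366872 : 0.058564
Rhenium pattern (n=1): 0.3740 : 0.6260
Convolve the two distributions (both contribute in 2-u steps):
  M: 0.574564×0.3740 = 0.214887
  M+2: 0.574564×0.6260 + 0.366872×0.3740 = 0.496887
  M+4: 0.366872×0.6260 + 0.058564×0.3740 = 0.251565
  M+6: 0.058564×0.6260 = 0.036661
Scale to base peak (0.496887) = 100: 43.25 : 100.00 : 50.63 : 7.38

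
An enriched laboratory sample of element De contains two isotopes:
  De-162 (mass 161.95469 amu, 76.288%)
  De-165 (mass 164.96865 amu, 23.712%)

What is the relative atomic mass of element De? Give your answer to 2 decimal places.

162.67 amu

Ar = Σ fᵢ·mᵢ = 0.76288 × 161.95469 + 0.23712 × 164.96865
= 123.551994 + 39.117366 = 162.669360 amu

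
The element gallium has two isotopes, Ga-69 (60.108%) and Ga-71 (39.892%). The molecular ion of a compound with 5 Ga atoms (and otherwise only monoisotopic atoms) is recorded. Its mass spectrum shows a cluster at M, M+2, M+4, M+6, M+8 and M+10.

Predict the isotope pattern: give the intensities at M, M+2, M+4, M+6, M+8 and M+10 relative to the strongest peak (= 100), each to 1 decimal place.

Expanding (0.60108 + 0.39892)^5:
P(M) = 0.60108^5 = 0.078462
P(M+2) = 5 × 0.60108^4 × 0.39892^1 = 0.260366
P(M+4) = 10 × 0.60108^3 × 0.39892^2 = 0.345596
P(M+6) = 10 × 0.60108^2 × 0.39892^3 = 0.229362
P(M+8) = 5 × 0.60108^1 × 0.39892^4 = 0.076111
P(M+10) = 0.39892^5 = 0.010103
The M+4 peak is largest (0.345596); scaling to 100 gives 22.7 : 75.3 : 100.0 : 66.4 : 22.0 : 2.9.

22.7 : 75.3 : 100.0 : 66.4 : 22.0 : 2.9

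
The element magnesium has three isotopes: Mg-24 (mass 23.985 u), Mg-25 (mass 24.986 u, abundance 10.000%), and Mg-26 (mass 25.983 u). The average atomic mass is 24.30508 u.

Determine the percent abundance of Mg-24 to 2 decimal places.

78.99%

The remaining 90.000% is split between Mg-24 (fraction x) and Mg-26 (fraction 0.90000 − x).
Substituting: 23.985x + 25.983(0.90000 − x) = 21.80648
(23.985 − 25.983)x = -1.57822  ⇒  x = 0.78990, y = 0.11010
Mg-24: 78.99%, Mg-26: 11.01%.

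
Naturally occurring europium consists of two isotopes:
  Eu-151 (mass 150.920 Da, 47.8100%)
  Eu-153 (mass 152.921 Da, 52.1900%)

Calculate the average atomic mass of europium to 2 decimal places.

151.96 Da

Ar = Σ fᵢ·mᵢ = 0.478100 × 150.920 + 0.521900 × 152.921
= 72.1549 + 79.8095 = 151.9644 Da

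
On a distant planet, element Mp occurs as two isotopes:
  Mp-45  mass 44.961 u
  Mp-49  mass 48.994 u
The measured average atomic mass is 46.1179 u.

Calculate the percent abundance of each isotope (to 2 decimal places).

Mp-45: 71.31%, Mp-49: 28.69%

Writing the weighted mean with unknown fraction x of Mp-45:
44.961·x + 48.994·(1 − x) = 46.1179
(44.961 − 48.994)·x = 46.1179 − 48.994
x = -2.8761 / -4.033 = 0.71314 → 71.31% Mp-45, 28.69% Mp-49.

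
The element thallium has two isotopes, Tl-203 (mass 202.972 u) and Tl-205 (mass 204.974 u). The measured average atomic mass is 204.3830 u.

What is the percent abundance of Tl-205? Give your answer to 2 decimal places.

70.48%

Let x be the fractional abundance of Tl-203; then Tl-205 has abundance 1 − x.
202.972·x + 204.974·(1 − x) = 204.3830
(202.972 − 204.974)·x = 204.3830 − 204.974
x = -0.5910 / -2.002 = 0.29520 → 29.52% Tl-203, 70.48% Tl-205.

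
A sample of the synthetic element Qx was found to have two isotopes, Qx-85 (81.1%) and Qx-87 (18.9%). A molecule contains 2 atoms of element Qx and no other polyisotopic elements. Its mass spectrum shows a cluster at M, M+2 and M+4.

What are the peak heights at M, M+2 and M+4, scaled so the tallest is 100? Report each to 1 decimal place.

The 2 Qx atoms are independent, so intensities follow the terms of (0.811 + 0.189)^2.
P(M) = 0.811^2 = 0.657721
P(M+2) = 2 × 0.811^1 × 0.189^1 = 0.306558
P(M+4) = 0.189^2 = 0.035721
The M peak is largest (0.657721); scaling to 100 gives 100.0 : 46.6 : 5.4.

100.0 : 46.6 : 5.4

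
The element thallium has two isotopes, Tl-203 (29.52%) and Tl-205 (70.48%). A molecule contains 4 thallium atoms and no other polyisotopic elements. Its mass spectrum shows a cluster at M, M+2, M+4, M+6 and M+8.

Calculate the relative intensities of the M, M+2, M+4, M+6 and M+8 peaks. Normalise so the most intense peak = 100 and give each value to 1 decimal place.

1.8 : 17.5 : 62.8 : 100.0 : 59.7

The 4 Tl atoms are independent, so intensities follow the terms of (0.2952 + 0.7048)^4.
P(M) = 0.2952^4 = 0.007594
P(M+2) = 4 × 0.2952^3 × 0.7048^1 = 0.072523
P(M+4) = 6 × 0.2952^2 × 0.7048^2 = 0.259726
P(M+6) = 4 × 0.2952^1 × 0.7048^3 = 0.413403
P(M+8) = 0.7048^4 = 0.246754
The M+6 peak is largest (0.413403); scaling to 100 gives 1.8 : 17.5 : 62.8 : 100.0 : 59.7.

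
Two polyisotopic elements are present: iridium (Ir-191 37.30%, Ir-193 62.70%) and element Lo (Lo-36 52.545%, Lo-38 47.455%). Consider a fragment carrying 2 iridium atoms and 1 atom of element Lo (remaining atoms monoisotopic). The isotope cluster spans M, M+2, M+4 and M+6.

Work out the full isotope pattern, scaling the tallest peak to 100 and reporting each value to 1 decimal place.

Iridium pattern (n=2): 0.139129 : 0.467742 : 0.393129
Element Lo pattern (n=1): 0.52545 : 0.47455
Convolve the two distributions (both contribute in 2-u steps):
  M: 0.139129×0.52545 = 0.073105
  M+2: 0.139129×0.47455 + 0.467742×0.52545 = 0.311799
  M+4: 0.467742×0.47455 + 0.393129×0.52545 = 0.428537
  M+6: 0.393129×0.47455 = 0.186559
Scale to base peak (0.428537) = 100: 17.1 : 72.8 : 100.0 : 43.5

17.1 : 72.8 : 100.0 : 43.5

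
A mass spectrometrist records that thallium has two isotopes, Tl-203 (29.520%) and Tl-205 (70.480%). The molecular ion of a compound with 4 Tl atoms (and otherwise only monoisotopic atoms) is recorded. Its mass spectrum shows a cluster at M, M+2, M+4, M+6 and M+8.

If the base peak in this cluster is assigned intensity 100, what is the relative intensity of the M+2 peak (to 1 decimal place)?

17.5

(0.29520 + 0.70480)^4 gives M 0.0076, M+2 0.0725, M+4 0.2597, M+6 0.4134, M+8 0.2468; the largest is M+6.
P(M+6) = C(4,3) × 0.29520^1 × 0.70480^3 = 4 × 0.2952 × 0.35010449 = 0.413403 (base)
P(M+2) = C(4,1) × 0.29520^3 × 0.70480^1 = 4 × 0.02572463 × 0.7048 = 0.072523
Relative intensity = 0.072523 / 0.413403 × 100 = 17.5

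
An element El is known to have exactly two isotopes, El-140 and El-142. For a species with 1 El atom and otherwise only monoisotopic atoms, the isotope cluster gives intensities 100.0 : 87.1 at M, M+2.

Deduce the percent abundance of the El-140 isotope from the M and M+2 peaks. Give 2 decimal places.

53.45%

If p is the fraction of El that is El-140, then I(M+2)/I(M) = [C(1,1)·p^0·(1−p)] / p^1 = 1·(1−p)/p = 87.1/100.0 = 0.8710
(1−p)/p = 0.8710/1 = 0.8710  ⇒  p = 1/(1 + 0.8710) = 0.5345
El-140: 53.45%, El-142: 46.55%.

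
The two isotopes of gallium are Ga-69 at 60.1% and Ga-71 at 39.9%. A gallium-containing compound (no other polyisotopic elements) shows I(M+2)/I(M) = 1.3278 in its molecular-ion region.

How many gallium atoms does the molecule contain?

2

For n independent Ga atoms, I(M+2)/I(M) = n · (abundance Ga-71) / (abundance Ga-69) = n · 0.399/0.601.
n = 1.3278 × 0.601/0.399 = 2.00 ≈ 2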